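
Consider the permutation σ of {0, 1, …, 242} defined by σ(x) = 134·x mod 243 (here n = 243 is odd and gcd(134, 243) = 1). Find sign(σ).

-1

Start at x=53: 53 → 55 → 80 → 28 → 107 → 1 → 134 → … (one orbit).
π_134 has 32 disjoint cycles with lengths [18, 18, 18, 18, 18, 18, 18, 18, 18, 6, 6, 6, 6, 6, 6, 6, 6, 6, 2, 2, 2, 2, 2, 2, 2, 2, 2, 2, 2, 2, 2, 1] on {0,…,242}.
243 − 32 = 211 transpositions; sign(π) = (−1)^211 = -1.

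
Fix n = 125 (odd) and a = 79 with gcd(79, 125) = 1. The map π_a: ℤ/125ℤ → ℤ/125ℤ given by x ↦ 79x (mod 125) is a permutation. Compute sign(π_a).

+1

Start at x=121: 121 → 59 → 36 → 94 → 51 → 29 → 41 → … (one orbit).
Decompose π into cycles: lengths [50, 50, 10, 10, 2, 2, 1] (7 cycles, including the fixed point 0).
n − c = 125 − 7 = 118; sign = (−1)^118 = +1.
Zolotarev: (79|125) = +1, matching the cycle-count sign.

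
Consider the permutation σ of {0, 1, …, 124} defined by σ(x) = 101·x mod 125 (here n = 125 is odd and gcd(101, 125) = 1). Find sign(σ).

Orbit of 1 under x↦101x: [1, 101, 76, 51, 26]… (length divides ord_125(101)).
45 cycles of lengths [5, 5, 5, 5, 5, 5, 5, 5, 5, 5, 5, 5, 5, 5, 5, 5, 5, 5, 5, 5, 1, 1, 1, 1, 1, 1, 1, 1, 1, 1, 1, 1, 1, 1, 1, 1, 1, 1, 1, 1, 1, 1, 1, 1, 1].
45 cycles on 125: each ℓ→(−1)^(ℓ−1), product (−1)^80 = +1.

+1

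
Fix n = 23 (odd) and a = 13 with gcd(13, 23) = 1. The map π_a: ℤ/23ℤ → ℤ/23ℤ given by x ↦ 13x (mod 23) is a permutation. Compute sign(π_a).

Trace 13: π^k(13) = [13, 8, 12, 18, 4, 6, 9] for k=0..6.
Cycle type of π: 11×2 + 1; total 3 cycles.
n − c = 23 − 3 = 20; sign = (−1)^20 = +1.
Zolotarev: (13|23) = +1, matching the cycle-count sign.

+1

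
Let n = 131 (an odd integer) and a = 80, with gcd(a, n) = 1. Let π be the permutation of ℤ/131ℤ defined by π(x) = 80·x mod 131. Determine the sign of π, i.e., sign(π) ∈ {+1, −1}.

Orbit of 45 under x↦80x: [45, 63, 62, 113, 1, 80, 112]… (length divides ord_131(80)).
11 cycles of lengths [13, 13, 13, 13, 13, 13, 13, 13, 13, 13, 1].
sign(π) = (−1)^{n − #cycles} = (−1)^{131−11} = (−1)^120 = +1.

+1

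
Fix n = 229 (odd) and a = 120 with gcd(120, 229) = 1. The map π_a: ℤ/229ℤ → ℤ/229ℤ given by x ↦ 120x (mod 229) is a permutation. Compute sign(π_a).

-1

Start at x=30: 30 → 165 → 106 → 125 → 115 → 60 → 101 → … (one orbit).
π_120 has 4 disjoint cycles with lengths [76, 76, 76, 1] on {0,…,228}.
4 cycles on 229: each ℓ→(−1)^(ℓ−1), product (−1)^225 = -1.
The Jacobi symbol (120|229) = -1 (Zolotarev) agrees.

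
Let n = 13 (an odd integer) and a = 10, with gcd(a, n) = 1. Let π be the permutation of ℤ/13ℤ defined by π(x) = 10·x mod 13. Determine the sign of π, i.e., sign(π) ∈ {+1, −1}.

+1

Trace 3: π^k(3) = [3, 4, 1, 10, 9, 12] for k=0..5.
Cycle lengths of π_10 on ℤ/13ℤ: [6, 6, 1]; 3 cycles in total.
13 − 3 = 10 transpositions; sign(π) = (−1)^10 = +1.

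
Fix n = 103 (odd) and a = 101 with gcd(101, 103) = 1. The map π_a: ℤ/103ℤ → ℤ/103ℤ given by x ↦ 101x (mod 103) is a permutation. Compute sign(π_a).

Start at x=6: 6 → 91 → 24 → 55 → 96 → 14 → 75 → … (one orbit).
Decompose π into cycles: lengths [102, 1] (2 cycles, including the fixed point 0).
103 − 2 = 101 transpositions; sign(π) = (−1)^101 = -1.

-1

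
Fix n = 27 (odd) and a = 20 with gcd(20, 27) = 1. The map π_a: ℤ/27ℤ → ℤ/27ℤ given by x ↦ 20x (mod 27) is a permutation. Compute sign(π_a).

Trace 17: π^k(17) = [17, 16, 23, 1, 20, 22, 8] for k=0..6.
Cycle type of π: 18 + 6 + 2 + 1; total 4 cycles.
Σ(ℓ_i−1) = 27−4 = 23; sign = (−1)^23 = -1.
The Jacobi symbol (20|27) = -1 (Zolotarev) agrees.

-1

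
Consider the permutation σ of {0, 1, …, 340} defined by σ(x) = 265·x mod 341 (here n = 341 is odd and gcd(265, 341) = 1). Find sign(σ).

-1

Trace 100: π^k(100) = [100, 243, 287, 12, 111, 89, 56] for k=0..6.
The orbit structure of x ↦ 265x mod 341: 22 orbits of sizes [30, 30, 30, 30, 30, 30, 30, 30, 30, 30, 30, 1, 1, 1, 1, 1, 1, 1, 1, 1, 1, 1].
With 22 cycles on 341 points, sign = (−1)^{341−22} = -1.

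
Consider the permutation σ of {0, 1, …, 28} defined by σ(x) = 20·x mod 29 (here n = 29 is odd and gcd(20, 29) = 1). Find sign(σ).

+1

Start at x=1: 1 → 20 → 23 → 25 → 7 → 24 → 16 → 1 (one orbit).
Cycle lengths of π_20 on ℤ/29ℤ: [7, 7, 7, 7, 1]; 5 cycles in total.
n − c = 29 − 5 = 24; sign = (−1)^24 = +1.
The Jacobi symbol (20|29) = +1 (Zolotarev) agrees.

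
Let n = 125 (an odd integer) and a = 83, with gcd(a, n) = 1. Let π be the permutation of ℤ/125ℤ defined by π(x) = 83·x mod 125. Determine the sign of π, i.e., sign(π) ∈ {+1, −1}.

Trace 124: π^k(124) = [124, 42, 111, 88, 54, 107, 6] for k=0..6.
Cycle lengths of π_83 on ℤ/125ℤ: [100, 20, 4, 1]; 4 cycles in total.
sign(π) = (−1)^{n − #cycles} = (−1)^{125−4} = (−1)^121 = -1.
Zolotarev: (83|125) = -1, matching the cycle-count sign.

-1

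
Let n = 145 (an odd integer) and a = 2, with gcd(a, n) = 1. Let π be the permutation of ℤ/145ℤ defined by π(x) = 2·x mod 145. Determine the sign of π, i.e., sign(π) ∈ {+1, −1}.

+1

Orbit of 136 under x↦2x: [136, 127, 109, 73, 1, 2, 4]… (length divides ord_145(2)).
Decompose π into cycles: lengths [28, 28, 28, 28, 28, 4, 1] (7 cycles, including the fixed point 0).
With 7 cycles on 145 points, sign = (−1)^{145−7} = +1.
Check: (2/145) = +1 by Zolotarev.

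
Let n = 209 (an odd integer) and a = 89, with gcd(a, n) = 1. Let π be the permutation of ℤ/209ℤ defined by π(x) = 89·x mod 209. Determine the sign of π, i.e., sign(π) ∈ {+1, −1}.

-1

Start at x=45: 45 → 34 → 100 → 122 → 199 → 155 → 1 → … (one orbit).
22 cycles of lengths [18, 18, 18, 18, 18, 18, 18, 18, 18, 18, 18, 1, 1, 1, 1, 1, 1, 1, 1, 1, 1, 1].
Σ(ℓ_i−1) = 209−22 = 187; sign = (−1)^187 = -1.
Zolotarev: (89|209) = -1, matching the cycle-count sign.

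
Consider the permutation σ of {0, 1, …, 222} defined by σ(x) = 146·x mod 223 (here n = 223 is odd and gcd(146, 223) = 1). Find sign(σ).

Orbit of 28 under x↦146x: [28, 74, 100, 105, 166, 152, 115]… (length divides ord_223(146)).
Decompose π into cycles: lengths [111, 111, 1] (3 cycles, including the fixed point 0).
3 cycles on 223: each ℓ→(−1)^(ℓ−1), product (−1)^220 = +1.
Via Zolotarev, sign(π_{146}) = (146|223) = +1.

+1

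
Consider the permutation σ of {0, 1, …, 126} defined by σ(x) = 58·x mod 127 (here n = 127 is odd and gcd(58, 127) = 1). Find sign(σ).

Orbit of 24 under x↦58x: [24, 122, 91, 71, 54, 84, 46]… (length divides ord_127(58)).
2 cycles of lengths [126, 1].
sign(π) = (−1)^{n − #cycles} = (−1)^{127−2} = (−1)^125 = -1.

-1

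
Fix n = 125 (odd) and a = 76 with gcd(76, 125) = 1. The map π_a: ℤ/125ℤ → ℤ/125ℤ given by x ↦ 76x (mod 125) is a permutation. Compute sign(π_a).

+1

Orbit of 101 under x↦76x: [101, 51, 1, 76, 26]… (length divides ord_125(76)).
Cycle type of π: 5×20 + 1×25; total 45 cycles.
45 cycles on 125: each ℓ→(−1)^(ℓ−1), product (−1)^80 = +1.
Zolotarev: (76|125) = +1, matching the cycle-count sign.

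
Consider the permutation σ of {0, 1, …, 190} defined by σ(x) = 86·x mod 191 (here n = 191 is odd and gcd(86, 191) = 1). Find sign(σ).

Orbit of 104 under x↦86x: [104, 158, 27, 30, 97, 129, 16]… (length divides ord_191(86)).
Cycle lengths of π_86 on ℤ/191ℤ: [95, 95, 1]; 3 cycles in total.
191 − 3 = 188 transpositions; sign(π) = (−1)^188 = +1.
Zolotarev: (86|191) = +1, matching the cycle-count sign.

+1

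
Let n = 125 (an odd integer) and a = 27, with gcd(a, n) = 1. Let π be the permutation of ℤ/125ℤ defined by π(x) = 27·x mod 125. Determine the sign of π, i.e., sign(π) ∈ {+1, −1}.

Orbit of 84 under x↦27x: [84, 18, 111, 122, 44, 63, 76]… (length divides ord_125(27)).
Decompose π into cycles: lengths [100, 20, 4, 1] (4 cycles, including the fixed point 0).
125 − 4 = 121 transpositions; sign(π) = (−1)^121 = -1.
Zolotarev: (27|125) = -1, matching the cycle-count sign.

-1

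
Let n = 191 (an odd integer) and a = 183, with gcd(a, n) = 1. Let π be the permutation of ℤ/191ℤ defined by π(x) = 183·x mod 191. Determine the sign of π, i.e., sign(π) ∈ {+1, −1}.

-1

Orbit of 85 under x↦183x: [85, 84, 92, 28, 158, 73, 180]… (length divides ord_191(183)).
2 cycles of lengths [190, 1].
191 − 2 = 189 transpositions; sign(π) = (−1)^189 = -1.
(183|191)_J = -1 (Zolotarev's lemma cross-check).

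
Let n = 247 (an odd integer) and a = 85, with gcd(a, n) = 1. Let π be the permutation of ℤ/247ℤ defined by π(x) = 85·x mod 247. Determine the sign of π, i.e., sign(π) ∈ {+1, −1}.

Start at x=6: 6 → 16 → 125 → 4 → 93 → 1 → 85 → … (one orbit).
π_85 has 10 disjoint cycles with lengths [36, 36, 36, 36, 36, 36, 12, 9, 9, 1] on {0,…,246}.
n − c = 247 − 10 = 237; sign = (−1)^237 = -1.
Check: (85/247) = -1 by Zolotarev.

-1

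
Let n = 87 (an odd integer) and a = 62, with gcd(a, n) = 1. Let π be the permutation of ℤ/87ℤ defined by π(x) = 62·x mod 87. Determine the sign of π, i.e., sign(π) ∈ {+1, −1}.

Trace 82: π^k(82) = [82, 38, 7, 86, 25, 71, 52] for k=0..6.
Decompose π into cycles: lengths [14, 14, 14, 14, 14, 14, 2, 1] (8 cycles, including the fixed point 0).
n − c = 87 − 8 = 79; sign = (−1)^79 = -1.

-1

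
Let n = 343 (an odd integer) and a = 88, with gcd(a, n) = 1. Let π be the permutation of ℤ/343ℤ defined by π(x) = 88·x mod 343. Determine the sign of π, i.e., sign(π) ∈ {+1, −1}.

Orbit of 204 under x↦88x: [204, 116, 261, 330, 228, 170, 211]… (length divides ord_343(88)).
π_88 has 7 disjoint cycles with lengths [147, 147, 21, 21, 3, 3, 1] on {0,…,342}.
sign(π) = (−1)^{n − #cycles} = (−1)^{343−7} = (−1)^336 = +1.
Zolotarev: (88|343) = +1, matching the cycle-count sign.

+1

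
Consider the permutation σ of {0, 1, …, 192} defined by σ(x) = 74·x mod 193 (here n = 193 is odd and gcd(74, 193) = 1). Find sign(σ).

Trace 74: π^k(74) = [74, 72, 117, 166, 125, 179, 122] for k=0..6.
Cycle lengths of π_74 on ℤ/193ℤ: [64, 64, 64, 1]; 4 cycles in total.
With 4 cycles on 193 points, sign = (−1)^{193−4} = -1.

-1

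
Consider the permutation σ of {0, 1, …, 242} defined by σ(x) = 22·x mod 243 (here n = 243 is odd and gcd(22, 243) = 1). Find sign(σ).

+1

Start at x=181: 181 → 94 → 124 → 55 → 238 → 133 → 10 → … (one orbit).
11 cycles of lengths [81, 81, 27, 27, 9, 9, 3, 3, 1, 1, 1].
n − c = 243 − 11 = 232; sign = (−1)^232 = +1.
The Jacobi symbol (22|243) = +1 (Zolotarev) agrees.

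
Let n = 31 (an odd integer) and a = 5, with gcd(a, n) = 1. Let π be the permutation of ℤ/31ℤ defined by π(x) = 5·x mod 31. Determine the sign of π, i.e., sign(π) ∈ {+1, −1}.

Orbit of 5 under x↦5x: [5, 25, 1]… (length divides ord_31(5)).
The orbit structure of x ↦ 5x mod 31: 11 orbits of sizes [3, 3, 3, 3, 3, 3, 3, 3, 3, 3, 1].
31 − 11 = 20 transpositions; sign(π) = (−1)^20 = +1.
(5|31)_J = +1 (Zolotarev's lemma cross-check).

+1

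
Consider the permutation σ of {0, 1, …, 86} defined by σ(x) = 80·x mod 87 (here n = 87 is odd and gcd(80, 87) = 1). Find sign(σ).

-1

Start at x=5: 5 → 52 → 71 → 25 → 86 → 7 → 38 → … (one orbit).
8 cycles of lengths [14, 14, 14, 14, 14, 14, 2, 1].
Σ(ℓ_i−1) = 87−8 = 79; sign = (−1)^79 = -1.
Zolotarev: (80|87) = -1, matching the cycle-count sign.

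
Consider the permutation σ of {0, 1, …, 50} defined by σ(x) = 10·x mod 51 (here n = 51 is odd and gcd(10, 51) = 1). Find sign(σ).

Trace 43: π^k(43) = [43, 22, 16, 7, 19, 37, 13] for k=0..6.
The orbit structure of x ↦ 10x mod 51: 6 orbits of sizes [16, 16, 16, 1, 1, 1].
n − c = 51 − 6 = 45; sign = (−1)^45 = -1.
Via Zolotarev, sign(π_{10}) = (10|51) = -1.

-1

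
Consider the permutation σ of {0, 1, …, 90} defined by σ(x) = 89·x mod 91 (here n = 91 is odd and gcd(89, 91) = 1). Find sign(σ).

Orbit of 54 under x↦89x: [54, 74, 34, 23, 45, 1, 89]… (length divides ord_91(89)).
The orbit structure of x ↦ 89x mod 91: 9 orbits of sizes [12, 12, 12, 12, 12, 12, 12, 6, 1].
sign(π) = (−1)^{n − #cycles} = (−1)^{91−9} = (−1)^82 = +1.

+1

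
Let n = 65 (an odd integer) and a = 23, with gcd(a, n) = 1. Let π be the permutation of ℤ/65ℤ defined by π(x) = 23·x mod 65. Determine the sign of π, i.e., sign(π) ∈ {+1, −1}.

-1

Orbit of 61 under x↦23x: [61, 38, 29, 17, 1, 23, 9]… (length divides ord_65(23)).
π_23 has 8 disjoint cycles with lengths [12, 12, 12, 12, 6, 6, 4, 1] on {0,…,64}.
With 8 cycles on 65 points, sign = (−1)^{65−8} = -1.
Check: (23/65) = -1 by Zolotarev.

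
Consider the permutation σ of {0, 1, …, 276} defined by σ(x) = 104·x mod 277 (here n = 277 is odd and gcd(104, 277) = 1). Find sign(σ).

Orbit of 131 under x↦104x: [131, 51, 41, 109, 256, 32, 4]… (length divides ord_277(104)).
Cycle type of π: 92×3 + 1; total 4 cycles.
n − c = 277 − 4 = 273; sign = (−1)^273 = -1.
Check: (104/277) = -1 by Zolotarev.

-1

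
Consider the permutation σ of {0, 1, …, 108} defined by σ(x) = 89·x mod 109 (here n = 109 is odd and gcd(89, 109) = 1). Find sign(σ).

+1

Orbit of 75 under x↦89x: [75, 26, 25, 45, 81, 15, 27]… (length divides ord_109(89)).
Cycle type of π: 27×4 + 1; total 5 cycles.
With 5 cycles on 109 points, sign = (−1)^{109−5} = +1.
(89|109)_J = +1 (Zolotarev's lemma cross-check).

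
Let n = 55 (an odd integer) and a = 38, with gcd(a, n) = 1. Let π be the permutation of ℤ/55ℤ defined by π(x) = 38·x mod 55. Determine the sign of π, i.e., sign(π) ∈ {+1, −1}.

-1

Trace 38: π^k(38) = [38, 14, 37, 31, 23, 49, 47] for k=0..6.
Cycle lengths of π_38 on ℤ/55ℤ: [20, 20, 5, 5, 4, 1]; 6 cycles in total.
Σ(ℓ_i−1) = 55−6 = 49; sign = (−1)^49 = -1.
Check: (38/55) = -1 by Zolotarev.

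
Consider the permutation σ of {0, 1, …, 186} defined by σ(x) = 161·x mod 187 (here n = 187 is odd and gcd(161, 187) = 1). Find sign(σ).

Orbit of 152 under x↦161x: [152, 162, 89, 117, 137, 178, 47]… (length divides ord_187(161)).
Decompose π into cycles: lengths [40, 40, 40, 40, 10, 8, 8, 1] (8 cycles, including the fixed point 0).
n − c = 187 − 8 = 179; sign = (−1)^179 = -1.

-1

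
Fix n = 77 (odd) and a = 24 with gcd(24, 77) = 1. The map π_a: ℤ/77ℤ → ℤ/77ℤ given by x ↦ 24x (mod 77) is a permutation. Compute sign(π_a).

+1

Trace 52: π^k(52) = [52, 16, 76, 53, 40, 36, 17] for k=0..6.
The orbit structure of x ↦ 24x mod 77: 5 orbits of sizes [30, 30, 10, 6, 1].
77 − 5 = 72 transpositions; sign(π) = (−1)^72 = +1.
Zolotarev: (24|77) = +1, matching the cycle-count sign.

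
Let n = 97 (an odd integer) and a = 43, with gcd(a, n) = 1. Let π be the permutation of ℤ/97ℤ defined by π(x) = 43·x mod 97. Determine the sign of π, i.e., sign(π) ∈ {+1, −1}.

+1

Start at x=50: 50 → 16 → 9 → 96 → 54 → 91 → 33 → … (one orbit).
Cycle lengths of π_43 on ℤ/97ℤ: [24, 24, 24, 24, 1]; 5 cycles in total.
97 − 5 = 92 transpositions; sign(π) = (−1)^92 = +1.
Zolotarev: (43|97) = +1, matching the cycle-count sign.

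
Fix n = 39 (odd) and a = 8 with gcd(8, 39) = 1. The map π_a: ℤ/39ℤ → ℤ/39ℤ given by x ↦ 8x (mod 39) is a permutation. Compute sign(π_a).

+1

Trace 1: π^k(1) = [1, 8, 25, 5] for k=0..3.
π_8 has 11 disjoint cycles with lengths [4, 4, 4, 4, 4, 4, 4, 4, 4, 2, 1] on {0,…,38}.
11 cycles on 39: each ℓ→(−1)^(ℓ−1), product (−1)^28 = +1.
The Jacobi symbol (8|39) = +1 (Zolotarev) agrees.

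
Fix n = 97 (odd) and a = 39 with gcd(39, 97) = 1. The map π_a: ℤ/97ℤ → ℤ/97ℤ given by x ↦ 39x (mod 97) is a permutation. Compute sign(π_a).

-1

Orbit of 21 under x↦39x: [21, 43, 28, 25, 5, 1, 39]… (length divides ord_97(39)).
The orbit structure of x ↦ 39x mod 97: 2 orbits of sizes [96, 1].
With 2 cycles on 97 points, sign = (−1)^{97−2} = -1.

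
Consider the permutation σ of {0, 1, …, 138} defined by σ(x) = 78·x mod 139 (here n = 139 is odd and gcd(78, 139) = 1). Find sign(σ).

Trace 107: π^k(107) = [107, 6, 51, 86, 36, 28, 99] for k=0..6.
Cycle lengths of π_78 on ℤ/139ℤ: [69, 69, 1]; 3 cycles in total.
n − c = 139 − 3 = 136; sign = (−1)^136 = +1.
The Jacobi symbol (78|139) = +1 (Zolotarev) agrees.

+1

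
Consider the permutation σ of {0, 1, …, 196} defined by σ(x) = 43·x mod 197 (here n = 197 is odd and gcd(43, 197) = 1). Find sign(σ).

+1

Trace 127: π^k(127) = [127, 142, 196, 154, 121, 81, 134] for k=0..6.
π_43 has 3 disjoint cycles with lengths [98, 98, 1] on {0,…,196}.
Σ(ℓ_i−1) = 197−3 = 194; sign = (−1)^194 = +1.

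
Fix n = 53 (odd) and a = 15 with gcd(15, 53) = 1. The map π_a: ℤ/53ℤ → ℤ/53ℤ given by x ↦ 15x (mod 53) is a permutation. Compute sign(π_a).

+1

Orbit of 10 under x↦15x: [10, 44, 24, 42, 47, 16, 28]… (length divides ord_53(15)).
Cycle lengths of π_15 on ℤ/53ℤ: [13, 13, 13, 13, 1]; 5 cycles in total.
With 5 cycles on 53 points, sign = (−1)^{53−5} = +1.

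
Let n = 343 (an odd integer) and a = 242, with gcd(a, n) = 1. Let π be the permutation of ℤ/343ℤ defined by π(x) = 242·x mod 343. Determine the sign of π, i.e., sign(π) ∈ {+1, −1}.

+1

Start at x=337: 337 → 263 → 191 → 260 → 151 → 184 → 281 → … (one orbit).
The orbit structure of x ↦ 242x mod 343: 7 orbits of sizes [147, 147, 21, 21, 3, 3, 1].
7 cycles on 343: each ℓ→(−1)^(ℓ−1), product (−1)^336 = +1.
Via Zolotarev, sign(π_{242}) = (242|343) = +1.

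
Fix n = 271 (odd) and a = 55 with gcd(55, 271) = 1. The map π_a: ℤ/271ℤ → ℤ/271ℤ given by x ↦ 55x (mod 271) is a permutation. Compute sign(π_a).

Start at x=248: 248 → 90 → 72 → 166 → 187 → 258 → 98 → … (one orbit).
The orbit structure of x ↦ 55x mod 271: 7 orbits of sizes [45, 45, 45, 45, 45, 45, 1].
7 cycles on 271: each ℓ→(−1)^(ℓ−1), product (−1)^264 = +1.
Via Zolotarev, sign(π_{55}) = (55|271) = +1.

+1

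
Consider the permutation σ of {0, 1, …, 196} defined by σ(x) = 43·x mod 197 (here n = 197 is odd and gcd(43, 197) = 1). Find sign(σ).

+1

Start at x=144: 144 → 85 → 109 → 156 → 10 → 36 → 169 → … (one orbit).
3 cycles of lengths [98, 98, 1].
Σ(ℓ_i−1) = 197−3 = 194; sign = (−1)^194 = +1.
Check: (43/197) = +1 by Zolotarev.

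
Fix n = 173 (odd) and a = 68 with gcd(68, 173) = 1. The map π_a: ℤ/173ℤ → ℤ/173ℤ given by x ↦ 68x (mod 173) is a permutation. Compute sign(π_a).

-1

Orbit of 115 under x↦68x: [115, 35, 131, 85, 71, 157, 123]… (length divides ord_173(68)).
Cycle lengths of π_68 on ℤ/173ℤ: [172, 1]; 2 cycles in total.
Σ(ℓ_i−1) = 173−2 = 171; sign = (−1)^171 = -1.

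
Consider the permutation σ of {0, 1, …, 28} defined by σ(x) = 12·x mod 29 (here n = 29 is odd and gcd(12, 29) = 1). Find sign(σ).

-1

Start at x=12: 12 → 28 → 17 → 1 → 12 (one orbit).
Cycle type of π: 4×7 + 1; total 8 cycles.
n − c = 29 − 8 = 21; sign = (−1)^21 = -1.
Check: (12/29) = -1 by Zolotarev.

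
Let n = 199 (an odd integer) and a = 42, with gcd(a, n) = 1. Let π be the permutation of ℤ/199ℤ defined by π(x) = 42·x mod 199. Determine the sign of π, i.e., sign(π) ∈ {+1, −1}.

Trace 181: π^k(181) = [181, 40, 88, 114, 12, 106, 74] for k=0..6.
π_42 has 4 disjoint cycles with lengths [66, 66, 66, 1] on {0,…,198}.
With 4 cycles on 199 points, sign = (−1)^{199−4} = -1.
(42|199)_J = -1 (Zolotarev's lemma cross-check).

-1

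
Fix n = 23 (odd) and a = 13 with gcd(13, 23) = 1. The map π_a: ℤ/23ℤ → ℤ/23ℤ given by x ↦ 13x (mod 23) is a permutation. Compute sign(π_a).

Start at x=2: 2 → 3 → 16 → 1 → 13 → 8 → 12 → … (one orbit).
Cycle lengths of π_13 on ℤ/23ℤ: [11, 11, 1]; 3 cycles in total.
n − c = 23 − 3 = 20; sign = (−1)^20 = +1.

+1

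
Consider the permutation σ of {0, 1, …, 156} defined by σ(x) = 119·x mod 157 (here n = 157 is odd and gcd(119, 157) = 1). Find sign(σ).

-1

Start at x=19: 19 → 63 → 118 → 69 → 47 → 98 → 44 → … (one orbit).
2 cycles of lengths [156, 1].
n − c = 157 − 2 = 155; sign = (−1)^155 = -1.
Zolotarev: (119|157) = -1, matching the cycle-count sign.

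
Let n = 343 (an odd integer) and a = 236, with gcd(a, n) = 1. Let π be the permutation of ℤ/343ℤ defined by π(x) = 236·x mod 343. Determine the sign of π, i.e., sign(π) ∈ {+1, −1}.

Start at x=324: 324 → 318 → 274 → 180 → 291 → 76 → 100 → … (one orbit).
The orbit structure of x ↦ 236x mod 343: 4 orbits of sizes [294, 42, 6, 1].
With 4 cycles on 343 points, sign = (−1)^{343−4} = -1.

-1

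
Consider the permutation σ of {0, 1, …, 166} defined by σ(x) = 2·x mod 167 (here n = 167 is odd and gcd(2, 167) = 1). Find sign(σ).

Orbit of 99 under x↦2x: [99, 31, 62, 124, 81, 162, 157]… (length divides ord_167(2)).
Cycle type of π: 83×2 + 1; total 3 cycles.
3 cycles on 167: each ℓ→(−1)^(ℓ−1), product (−1)^164 = +1.
Zolotarev: (2|167) = +1, matching the cycle-count sign.

+1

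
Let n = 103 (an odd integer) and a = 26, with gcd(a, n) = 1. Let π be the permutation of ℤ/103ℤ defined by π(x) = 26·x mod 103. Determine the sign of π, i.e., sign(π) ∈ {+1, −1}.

+1

Trace 58: π^k(58) = [58, 66, 68, 17, 30, 59, 92] for k=0..6.
The orbit structure of x ↦ 26x mod 103: 3 orbits of sizes [51, 51, 1].
sign(π) = (−1)^{n − #cycles} = (−1)^{103−3} = (−1)^100 = +1.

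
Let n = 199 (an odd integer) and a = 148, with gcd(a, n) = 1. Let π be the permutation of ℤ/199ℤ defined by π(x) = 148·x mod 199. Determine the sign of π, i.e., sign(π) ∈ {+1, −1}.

Trace 5: π^k(5) = [5, 143, 70, 12, 184, 168, 188] for k=0..6.
The orbit structure of x ↦ 148x mod 199: 2 orbits of sizes [198, 1].
n − c = 199 − 2 = 197; sign = (−1)^197 = -1.
Zolotarev: (148|199) = -1, matching the cycle-count sign.

-1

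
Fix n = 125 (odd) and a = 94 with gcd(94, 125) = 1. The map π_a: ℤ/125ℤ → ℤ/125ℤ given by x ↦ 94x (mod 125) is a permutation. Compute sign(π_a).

+1

Trace 79: π^k(79) = [79, 51, 44, 11, 34, 71, 49] for k=0..6.
Cycle lengths of π_94 on ℤ/125ℤ: [50, 50, 10, 10, 2, 2, 1]; 7 cycles in total.
With 7 cycles on 125 points, sign = (−1)^{125−7} = +1.
Check: (94/125) = +1 by Zolotarev.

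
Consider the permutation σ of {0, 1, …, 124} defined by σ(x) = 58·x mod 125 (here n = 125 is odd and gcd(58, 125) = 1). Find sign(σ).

Orbit of 87 under x↦58x: [87, 46, 43, 119, 27, 66, 78]… (length divides ord_125(58)).
π_58 has 4 disjoint cycles with lengths [100, 20, 4, 1] on {0,…,124}.
n − c = 125 − 4 = 121; sign = (−1)^121 = -1.
(58|125)_J = -1 (Zolotarev's lemma cross-check).

-1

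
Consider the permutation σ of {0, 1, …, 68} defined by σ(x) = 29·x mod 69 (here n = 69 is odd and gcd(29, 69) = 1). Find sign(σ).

-1

Trace 55: π^k(55) = [55, 8, 25, 35, 49, 41, 16] for k=0..6.
Cycle lengths of π_29 on ℤ/69ℤ: [22, 22, 11, 11, 2, 1]; 6 cycles in total.
With 6 cycles on 69 points, sign = (−1)^{69−6} = -1.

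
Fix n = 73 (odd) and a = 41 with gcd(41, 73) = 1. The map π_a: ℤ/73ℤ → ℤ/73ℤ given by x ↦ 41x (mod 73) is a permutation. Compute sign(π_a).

+1

Trace 55: π^k(55) = [55, 65, 37, 57, 1, 41, 2] for k=0..6.
Cycle lengths of π_41 on ℤ/73ℤ: [18, 18, 18, 18, 1]; 5 cycles in total.
With 5 cycles on 73 points, sign = (−1)^{73−5} = +1.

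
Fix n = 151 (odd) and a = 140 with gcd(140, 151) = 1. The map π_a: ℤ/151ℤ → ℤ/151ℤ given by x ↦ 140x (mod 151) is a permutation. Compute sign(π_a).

-1

Trace 92: π^k(92) = [92, 45, 109, 9, 52, 32, 101] for k=0..6.
π_140 has 2 disjoint cycles with lengths [150, 1] on {0,…,150}.
sign(π) = (−1)^{n − #cycles} = (−1)^{151−2} = (−1)^149 = -1.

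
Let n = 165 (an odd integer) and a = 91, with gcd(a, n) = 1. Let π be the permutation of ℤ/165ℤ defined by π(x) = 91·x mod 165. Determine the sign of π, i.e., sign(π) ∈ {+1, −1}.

+1

Start at x=1: 1 → 91 → 31 → 16 → 136 → 1 (one orbit).
Cycle type of π: 5×30 + 1×15; total 45 cycles.
45 cycles on 165: each ℓ→(−1)^(ℓ−1), product (−1)^120 = +1.
Via Zolotarev, sign(π_{91}) = (91|165) = +1.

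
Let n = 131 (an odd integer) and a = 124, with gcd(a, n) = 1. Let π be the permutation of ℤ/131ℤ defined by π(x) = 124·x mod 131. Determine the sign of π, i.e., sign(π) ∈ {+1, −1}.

Start at x=28: 28 → 66 → 62 → 90 → 25 → 87 → 46 → … (one orbit).
Cycle type of π: 130 + 1; total 2 cycles.
131 − 2 = 129 transpositions; sign(π) = (−1)^129 = -1.
The Jacobi symbol (124|131) = -1 (Zolotarev) agrees.

-1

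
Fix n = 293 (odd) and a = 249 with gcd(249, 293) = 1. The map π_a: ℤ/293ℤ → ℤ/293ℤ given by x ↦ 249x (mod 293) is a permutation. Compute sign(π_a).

-1

Start at x=290: 290 → 132 → 52 → 56 → 173 → 6 → 29 → … (one orbit).
The orbit structure of x ↦ 249x mod 293: 2 orbits of sizes [292, 1].
With 2 cycles on 293 points, sign = (−1)^{293−2} = -1.
The Jacobi symbol (249|293) = -1 (Zolotarev) agrees.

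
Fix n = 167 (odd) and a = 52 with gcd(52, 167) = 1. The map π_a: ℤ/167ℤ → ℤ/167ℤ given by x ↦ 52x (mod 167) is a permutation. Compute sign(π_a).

-1

Start at x=2: 2 → 104 → 64 → 155 → 44 → 117 → 72 → … (one orbit).
2 cycles of lengths [166, 1].
n − c = 167 − 2 = 165; sign = (−1)^165 = -1.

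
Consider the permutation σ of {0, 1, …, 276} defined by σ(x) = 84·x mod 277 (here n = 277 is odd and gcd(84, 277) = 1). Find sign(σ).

+1

Orbit of 131 under x↦84x: [131, 201, 264, 16, 236, 157, 169]… (length divides ord_277(84)).
Decompose π into cycles: lengths [23, 23, 23, 23, 23, 23, 23, 23, 23, 23, 23, 23, 1] (13 cycles, including the fixed point 0).
With 13 cycles on 277 points, sign = (−1)^{277−13} = +1.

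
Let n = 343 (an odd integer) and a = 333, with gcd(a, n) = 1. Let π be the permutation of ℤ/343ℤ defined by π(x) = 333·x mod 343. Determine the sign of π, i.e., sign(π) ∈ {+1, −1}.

Start at x=57: 57 → 116 → 212 → 281 → 277 → 317 → 260 → … (one orbit).
Cycle type of π: 147×2 + 21×2 + 3×2 + 1; total 7 cycles.
Σ(ℓ_i−1) = 343−7 = 336; sign = (−1)^336 = +1.
Check: (333/343) = +1 by Zolotarev.

+1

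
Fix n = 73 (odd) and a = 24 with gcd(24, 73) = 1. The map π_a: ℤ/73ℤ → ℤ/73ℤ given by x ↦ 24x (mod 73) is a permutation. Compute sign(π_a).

+1

Trace 49: π^k(49) = [49, 8, 46, 9, 70, 1, 24] for k=0..6.
π_24 has 7 disjoint cycles with lengths [12, 12, 12, 12, 12, 12, 1] on {0,…,72}.
73 − 7 = 66 transpositions; sign(π) = (−1)^66 = +1.
Check: (24/73) = +1 by Zolotarev.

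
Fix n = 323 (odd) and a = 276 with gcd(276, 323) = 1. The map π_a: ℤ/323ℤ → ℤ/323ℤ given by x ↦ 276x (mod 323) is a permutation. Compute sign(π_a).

-1

Trace 188: π^k(188) = [188, 208, 237, 166, 273, 89, 16] for k=0..6.
Cycle lengths of π_276 on ℤ/323ℤ: [36, 36, 36, 36, 36, 36, 36, 36, 18, 4, 4, 4, 4, 1]; 14 cycles in total.
With 14 cycles on 323 points, sign = (−1)^{323−14} = -1.
The Jacobi symbol (276|323) = -1 (Zolotarev) agrees.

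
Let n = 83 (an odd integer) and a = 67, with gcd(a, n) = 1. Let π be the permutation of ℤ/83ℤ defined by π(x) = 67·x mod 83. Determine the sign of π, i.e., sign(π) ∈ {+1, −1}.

Start at x=26: 26 → 82 → 16 → 76 → 29 → 34 → 37 → … (one orbit).
π_67 has 2 disjoint cycles with lengths [82, 1] on {0,…,82}.
Σ(ℓ_i−1) = 83−2 = 81; sign = (−1)^81 = -1.
Check: (67/83) = -1 by Zolotarev.

-1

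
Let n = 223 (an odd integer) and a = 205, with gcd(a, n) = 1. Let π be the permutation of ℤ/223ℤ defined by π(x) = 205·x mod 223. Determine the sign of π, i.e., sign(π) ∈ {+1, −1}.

-1

Orbit of 141 under x↦205x: [141, 138, 192, 112, 214, 162, 206]… (length divides ord_223(205)).
Cycle type of π: 222 + 1; total 2 cycles.
2 cycles on 223: each ℓ→(−1)^(ℓ−1), product (−1)^221 = -1.
(205|223)_J = -1 (Zolotarev's lemma cross-check).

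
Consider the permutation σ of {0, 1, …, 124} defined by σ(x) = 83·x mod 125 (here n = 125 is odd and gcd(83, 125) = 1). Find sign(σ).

-1

Start at x=93: 93 → 94 → 52 → 66 → 103 → 49 → 67 → … (one orbit).
Cycle type of π: 100 + 20 + 4 + 1; total 4 cycles.
n − c = 125 − 4 = 121; sign = (−1)^121 = -1.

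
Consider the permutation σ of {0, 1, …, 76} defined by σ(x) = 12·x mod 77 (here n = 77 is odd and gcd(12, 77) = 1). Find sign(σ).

Orbit of 45 under x↦12x: [45, 1, 12, 67, 34, 23]… (length divides ord_77(12)).
Cycle type of π: 6×11 + 1×11; total 22 cycles.
With 22 cycles on 77 points, sign = (−1)^{77−22} = -1.

-1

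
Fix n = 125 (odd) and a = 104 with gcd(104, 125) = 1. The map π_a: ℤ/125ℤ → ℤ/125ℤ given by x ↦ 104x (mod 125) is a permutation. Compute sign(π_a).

+1

Trace 76: π^k(76) = [76, 29, 16, 39, 56, 74, 71] for k=0..6.
Decompose π into cycles: lengths [50, 50, 10, 10, 2, 2, 1] (7 cycles, including the fixed point 0).
sign(π) = (−1)^{n − #cycles} = (−1)^{125−7} = (−1)^118 = +1.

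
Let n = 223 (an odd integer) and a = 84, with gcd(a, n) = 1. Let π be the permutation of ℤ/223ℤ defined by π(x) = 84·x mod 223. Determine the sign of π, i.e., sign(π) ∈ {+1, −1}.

-1

Trace 100: π^k(100) = [100, 149, 28, 122, 213, 52, 131] for k=0..6.
Cycle lengths of π_84 on ℤ/223ℤ: [222, 1]; 2 cycles in total.
2 cycles on 223: each ℓ→(−1)^(ℓ−1), product (−1)^221 = -1.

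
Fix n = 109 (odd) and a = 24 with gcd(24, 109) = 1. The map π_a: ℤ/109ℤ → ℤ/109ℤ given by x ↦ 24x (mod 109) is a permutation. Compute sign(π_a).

-1

Start at x=88: 88 → 41 → 3 → 72 → 93 → 52 → 49 → … (one orbit).
Cycle lengths of π_24 on ℤ/109ℤ: [108, 1]; 2 cycles in total.
2 cycles on 109: each ℓ→(−1)^(ℓ−1), product (−1)^107 = -1.
(24|109)_J = -1 (Zolotarev's lemma cross-check).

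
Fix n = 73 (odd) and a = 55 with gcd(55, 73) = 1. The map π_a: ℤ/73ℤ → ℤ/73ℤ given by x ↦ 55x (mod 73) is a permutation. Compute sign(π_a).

+1

Orbit of 8 under x↦55x: [8, 2, 37, 64, 16, 4, 1]… (length divides ord_73(55)).
Cycle type of π: 9×8 + 1; total 9 cycles.
Σ(ℓ_i−1) = 73−9 = 64; sign = (−1)^64 = +1.
(55|73)_J = +1 (Zolotarev's lemma cross-check).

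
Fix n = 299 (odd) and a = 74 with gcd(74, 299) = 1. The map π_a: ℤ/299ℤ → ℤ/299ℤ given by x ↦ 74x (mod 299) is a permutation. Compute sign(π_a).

-1

Start at x=196: 196 → 152 → 185 → 235 → 48 → 263 → 27 → … (one orbit).
Cycle type of π: 66×4 + 22 + 3×4 + 1; total 10 cycles.
Σ(ℓ_i−1) = 299−10 = 289; sign = (−1)^289 = -1.
Check: (74/299) = -1 by Zolotarev.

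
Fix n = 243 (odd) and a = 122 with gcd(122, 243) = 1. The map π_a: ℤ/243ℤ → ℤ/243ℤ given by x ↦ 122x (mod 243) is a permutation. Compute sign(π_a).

-1

Orbit of 194 under x↦122x: [194, 97, 170, 85, 164, 82, 41]… (length divides ord_243(122)).
Decompose π into cycles: lengths [162, 54, 18, 6, 2, 1] (6 cycles, including the fixed point 0).
sign(π) = (−1)^{n − #cycles} = (−1)^{243−6} = (−1)^237 = -1.
Via Zolotarev, sign(π_{122}) = (122|243) = -1.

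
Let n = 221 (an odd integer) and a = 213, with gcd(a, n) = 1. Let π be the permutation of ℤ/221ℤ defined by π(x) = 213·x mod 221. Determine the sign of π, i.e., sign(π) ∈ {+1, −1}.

-1

Trace 1: π^k(1) = [1, 213, 64, 151, 118, 161, 38] for k=0..6.
Decompose π into cycles: lengths [8, 8, 8, 8, 8, 8, 8, 8, 8, 8, 8, 8, 8, 8, 8, 8, 8, 8, 8, 8, 8, 8, 8, 8, 8, 8, 4, 4, 4, 1] (30 cycles, including the fixed point 0).
221 − 30 = 191 transpositions; sign(π) = (−1)^191 = -1.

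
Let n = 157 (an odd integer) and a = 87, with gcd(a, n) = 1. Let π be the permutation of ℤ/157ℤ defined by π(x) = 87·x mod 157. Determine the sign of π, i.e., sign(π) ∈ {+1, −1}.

-1

Start at x=8: 8 → 68 → 107 → 46 → 77 → 105 → 29 → … (one orbit).
π_87 has 2 disjoint cycles with lengths [156, 1] on {0,…,156}.
2 cycles on 157: each ℓ→(−1)^(ℓ−1), product (−1)^155 = -1.
Check: (87/157) = -1 by Zolotarev.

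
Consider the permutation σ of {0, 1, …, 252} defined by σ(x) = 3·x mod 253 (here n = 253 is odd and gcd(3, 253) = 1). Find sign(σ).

+1

Orbit of 100 under x↦3x: [100, 47, 141, 170, 4, 12, 36]… (length divides ord_253(3)).
The orbit structure of x ↦ 3x mod 253: 9 orbits of sizes [55, 55, 55, 55, 11, 11, 5, 5, 1].
n − c = 253 − 9 = 244; sign = (−1)^244 = +1.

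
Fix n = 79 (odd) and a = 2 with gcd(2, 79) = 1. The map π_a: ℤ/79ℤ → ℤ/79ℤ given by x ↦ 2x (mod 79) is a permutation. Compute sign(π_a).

+1

Start at x=19: 19 → 38 → 76 → 73 → 67 → 55 → 31 → … (one orbit).
Decompose π into cycles: lengths [39, 39, 1] (3 cycles, including the fixed point 0).
79 − 3 = 76 transpositions; sign(π) = (−1)^76 = +1.
(2|79)_J = +1 (Zolotarev's lemma cross-check).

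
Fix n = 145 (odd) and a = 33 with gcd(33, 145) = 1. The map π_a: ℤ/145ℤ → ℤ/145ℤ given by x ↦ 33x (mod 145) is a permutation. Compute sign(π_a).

-1

Orbit of 22 under x↦33x: [22, 1, 33, 74, 122, 111, 38]… (length divides ord_145(33)).
Decompose π into cycles: lengths [28, 28, 28, 28, 14, 14, 4, 1] (8 cycles, including the fixed point 0).
sign(π) = (−1)^{n − #cycles} = (−1)^{145−8} = (−1)^137 = -1.
(33|145)_J = -1 (Zolotarev's lemma cross-check).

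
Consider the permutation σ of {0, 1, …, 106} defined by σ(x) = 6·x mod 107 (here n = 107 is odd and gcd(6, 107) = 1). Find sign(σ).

-1

Start at x=3: 3 → 18 → 1 → 6 → 36 → 2 → 12 → … (one orbit).
The orbit structure of x ↦ 6x mod 107: 2 orbits of sizes [106, 1].
n − c = 107 − 2 = 105; sign = (−1)^105 = -1.
Zolotarev: (6|107) = -1, matching the cycle-count sign.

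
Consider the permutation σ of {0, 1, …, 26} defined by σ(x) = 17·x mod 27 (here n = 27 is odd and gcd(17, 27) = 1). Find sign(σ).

Trace 10: π^k(10) = [10, 8, 1, 17, 19, 26] for k=0..5.
π_17 has 8 disjoint cycles with lengths [6, 6, 6, 2, 2, 2, 2, 1] on {0,…,26}.
Σ(ℓ_i−1) = 27−8 = 19; sign = (−1)^19 = -1.
The Jacobi symbol (17|27) = -1 (Zolotarev) agrees.

-1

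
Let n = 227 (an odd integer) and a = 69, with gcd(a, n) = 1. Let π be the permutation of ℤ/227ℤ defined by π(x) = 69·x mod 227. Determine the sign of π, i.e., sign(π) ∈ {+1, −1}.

Orbit of 171 under x↦69x: [171, 222, 109, 30, 27, 47, 65]… (length divides ord_227(69)).
3 cycles of lengths [113, 113, 1].
Σ(ℓ_i−1) = 227−3 = 224; sign = (−1)^224 = +1.
(69|227)_J = +1 (Zolotarev's lemma cross-check).

+1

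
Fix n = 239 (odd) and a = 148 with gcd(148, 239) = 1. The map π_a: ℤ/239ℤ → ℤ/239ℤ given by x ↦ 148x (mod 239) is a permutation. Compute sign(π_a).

-1

Orbit of 143 under x↦148x: [143, 132, 177, 145, 189, 9, 137]… (length divides ord_239(148)).
π_148 has 2 disjoint cycles with lengths [238, 1] on {0,…,238}.
239 − 2 = 237 transpositions; sign(π) = (−1)^237 = -1.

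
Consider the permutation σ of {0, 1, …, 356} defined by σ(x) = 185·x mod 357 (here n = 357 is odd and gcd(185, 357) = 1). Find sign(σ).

Start at x=332: 332 → 16 → 104 → 319 → 110 → 1 → 185 → … (one orbit).
Cycle lengths of π_185 on ℤ/357ℤ: [24, 24, 24, 24, 24, 24, 24, 24, 24, 24, 24, 24, 8, 8, 8, 8, 8, 8, 6, 6, 6, 2, 1]; 23 cycles in total.
357 − 23 = 334 transpositions; sign(π) = (−1)^334 = +1.
(185|357)_J = +1 (Zolotarev's lemma cross-check).

+1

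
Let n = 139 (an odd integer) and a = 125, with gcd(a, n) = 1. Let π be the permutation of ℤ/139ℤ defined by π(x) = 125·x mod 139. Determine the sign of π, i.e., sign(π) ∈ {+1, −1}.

Orbit of 77 under x↦125x: [77, 34, 80, 131, 112, 100, 129]… (length divides ord_139(125)).
Cycle lengths of π_125 on ℤ/139ℤ: [23, 23, 23, 23, 23, 23, 1]; 7 cycles in total.
With 7 cycles on 139 points, sign = (−1)^{139−7} = +1.

+1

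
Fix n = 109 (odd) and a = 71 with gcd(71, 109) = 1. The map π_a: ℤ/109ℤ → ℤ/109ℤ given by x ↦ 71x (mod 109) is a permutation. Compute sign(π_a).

Trace 4: π^k(4) = [4, 66, 108, 38, 82, 45, 34] for k=0..6.
7 cycles of lengths [18, 18, 18, 18, 18, 18, 1].
109 − 7 = 102 transpositions; sign(π) = (−1)^102 = +1.

+1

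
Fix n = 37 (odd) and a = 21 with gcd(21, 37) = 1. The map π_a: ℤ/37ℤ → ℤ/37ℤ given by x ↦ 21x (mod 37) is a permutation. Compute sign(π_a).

Orbit of 34 under x↦21x: [34, 11, 9, 4, 10, 25, 7]… (length divides ord_37(21)).
Cycle lengths of π_21 on ℤ/37ℤ: [18, 18, 1]; 3 cycles in total.
Σ(ℓ_i−1) = 37−3 = 34; sign = (−1)^34 = +1.

+1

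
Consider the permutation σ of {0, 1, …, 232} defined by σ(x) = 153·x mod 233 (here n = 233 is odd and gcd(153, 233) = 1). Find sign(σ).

-1

Trace 231: π^k(231) = [231, 160, 15, 198, 4, 146, 203] for k=0..6.
π_153 has 2 disjoint cycles with lengths [232, 1] on {0,…,232}.
With 2 cycles on 233 points, sign = (−1)^{233−2} = -1.
The Jacobi symbol (153|233) = -1 (Zolotarev) agrees.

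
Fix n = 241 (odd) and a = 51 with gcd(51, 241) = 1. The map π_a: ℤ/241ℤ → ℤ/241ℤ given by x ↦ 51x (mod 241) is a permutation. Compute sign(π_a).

-1

Start at x=10: 10 → 28 → 223 → 46 → 177 → 110 → 67 → … (one orbit).
Decompose π into cycles: lengths [240, 1] (2 cycles, including the fixed point 0).
sign(π) = (−1)^{n − #cycles} = (−1)^{241−2} = (−1)^239 = -1.
The Jacobi symbol (51|241) = -1 (Zolotarev) agrees.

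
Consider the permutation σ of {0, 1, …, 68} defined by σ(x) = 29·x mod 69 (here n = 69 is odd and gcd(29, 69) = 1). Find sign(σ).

Orbit of 47 under x↦29x: [47, 52, 59, 55, 8, 25, 35]… (length divides ord_69(29)).
Decompose π into cycles: lengths [22, 22, 11, 11, 2, 1] (6 cycles, including the fixed point 0).
69 − 6 = 63 transpositions; sign(π) = (−1)^63 = -1.

-1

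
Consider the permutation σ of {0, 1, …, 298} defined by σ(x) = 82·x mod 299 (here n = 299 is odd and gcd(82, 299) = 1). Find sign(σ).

+1

Start at x=233: 233 → 269 → 231 → 105 → 238 → 81 → 64 → … (one orbit).
The orbit structure of x ↦ 82x mod 299: 9 orbits of sizes [66, 66, 66, 66, 11, 11, 6, 6, 1].
9 cycles on 299: each ℓ→(−1)^(ℓ−1), product (−1)^290 = +1.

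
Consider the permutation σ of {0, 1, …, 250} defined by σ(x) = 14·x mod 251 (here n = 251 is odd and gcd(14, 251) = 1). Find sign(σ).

Orbit of 187 under x↦14x: [187, 108, 6, 84, 172, 149, 78]… (length divides ord_251(14)).
Cycle type of π: 250 + 1; total 2 cycles.
Σ(ℓ_i−1) = 251−2 = 249; sign = (−1)^249 = -1.
Check: (14/251) = -1 by Zolotarev.

-1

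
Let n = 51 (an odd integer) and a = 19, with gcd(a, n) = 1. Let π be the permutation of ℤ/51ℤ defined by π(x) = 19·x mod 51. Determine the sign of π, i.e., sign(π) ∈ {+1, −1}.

Trace 1: π^k(1) = [1, 19, 4, 25, 16, 49, 13] for k=0..6.
Cycle lengths of π_19 on ℤ/51ℤ: [8, 8, 8, 8, 8, 8, 1, 1, 1]; 9 cycles in total.
n − c = 51 − 9 = 42; sign = (−1)^42 = +1.

+1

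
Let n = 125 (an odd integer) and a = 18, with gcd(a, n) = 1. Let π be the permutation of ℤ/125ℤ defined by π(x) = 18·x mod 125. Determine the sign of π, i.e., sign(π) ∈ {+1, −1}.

Start at x=49: 49 → 7 → 1 → 18 → 74 → 82 → 101 → … (one orbit).
The orbit structure of x ↦ 18x mod 125: 12 orbits of sizes [20, 20, 20, 20, 20, 4, 4, 4, 4, 4, 4, 1].
12 cycles on 125: each ℓ→(−1)^(ℓ−1), product (−1)^113 = -1.
Via Zolotarev, sign(π_{18}) = (18|125) = -1.

-1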